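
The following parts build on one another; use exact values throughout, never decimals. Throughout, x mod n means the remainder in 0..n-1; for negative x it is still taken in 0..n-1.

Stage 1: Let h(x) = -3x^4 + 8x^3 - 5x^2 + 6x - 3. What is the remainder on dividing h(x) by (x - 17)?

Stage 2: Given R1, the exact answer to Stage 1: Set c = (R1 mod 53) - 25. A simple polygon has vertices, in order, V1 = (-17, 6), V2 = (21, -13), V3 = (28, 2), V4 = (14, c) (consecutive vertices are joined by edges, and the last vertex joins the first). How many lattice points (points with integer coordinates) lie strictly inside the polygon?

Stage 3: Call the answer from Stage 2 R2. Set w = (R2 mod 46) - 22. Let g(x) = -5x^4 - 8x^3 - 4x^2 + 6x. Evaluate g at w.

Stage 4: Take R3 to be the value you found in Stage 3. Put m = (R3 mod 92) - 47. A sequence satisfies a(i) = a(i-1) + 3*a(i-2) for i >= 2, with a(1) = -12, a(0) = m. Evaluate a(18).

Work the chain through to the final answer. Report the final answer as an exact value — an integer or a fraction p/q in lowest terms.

Stage 1: remainder = value at the root: -3*(17)^4 + 8*(17)^3 - 5*(17)^2 + 6*(17)^1 - 3 = (-250563) + (39304) + (-1445) + (102) + (-3) = -212605; answer -212605
Stage 2: R1 = -212605; c = 6; cross terms: (-17*-13 - 21*6)=95, (21*2 - 28*-13)=406, (28*6 - 14*2)=140, (14*6 - -17*6)=186; twice the area = |827| = 827; area = 827/2; boundary points = 19 + 1 + 2 + 31 = 53; strictly interior points = area - boundary/2 + 1 = 388; answer 388
Stage 3: R2 = 388; w = -2; -5*(-2)^4 - 8*(-2)^3 - 4*(-2)^2 + 6*(-2)^1 = (-80) + (64) + (-16) + (-12) = -44; answer -44
Stage 4: R3 = -44; m = 1; a(2) = 1*(-12) + 3*(1) = -9; iterating: a(2)=-9, a(3)=-45, a(4)=-72, a(5)=-207, a(6)=-423, a(7)=-1044, a(8)=-2313, a(9)=-5445, a(10)=-12384, a(11)=-28719, a(12)=-65871, a(13)=-152028, a(14)=-349641, a(15)=-805725, a(16)=-1854648, a(17)=-4271823, a(18)=-9835767; answer -9835767

-9835767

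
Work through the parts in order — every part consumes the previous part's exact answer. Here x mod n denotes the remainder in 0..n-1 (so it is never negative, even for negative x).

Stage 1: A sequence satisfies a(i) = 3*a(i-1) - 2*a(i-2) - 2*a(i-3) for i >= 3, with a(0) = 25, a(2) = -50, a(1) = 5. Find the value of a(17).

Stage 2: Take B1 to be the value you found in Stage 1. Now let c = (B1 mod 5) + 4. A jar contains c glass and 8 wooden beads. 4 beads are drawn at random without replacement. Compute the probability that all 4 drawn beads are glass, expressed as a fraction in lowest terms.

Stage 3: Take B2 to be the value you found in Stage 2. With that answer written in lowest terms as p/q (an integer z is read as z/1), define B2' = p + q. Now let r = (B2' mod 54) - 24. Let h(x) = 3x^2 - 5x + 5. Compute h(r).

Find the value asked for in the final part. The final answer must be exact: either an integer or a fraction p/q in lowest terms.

Stage 1: a(3) = 3*(-50) - 2*(5) - 2*(25) = -210; iterating: a(3)=-210, a(4)=-540, a(5)=-1100, a(6)=-1800, a(7)=-2120, a(8)=-560, a(9)=6160, a(10)=23840, a(11)=60320, a(12)=120960, a(13)=194560, a(14)=221120, a(15)=32320, a(16)=-734400, a(17)=-2710080; answer -2710080
Stage 2: B1 = -2710080; c = 4; total draws C(12,4) = 495; favorable C(4,4) = 1; P = 1/495; answer 1/495
Stage 3: B2 = 1/495; threaded value p + q = 496; r = -14; 3*(-14)^2 - 5*(-14)^1 + 5 = (588) + (70) + (5) = 663; answer 663

663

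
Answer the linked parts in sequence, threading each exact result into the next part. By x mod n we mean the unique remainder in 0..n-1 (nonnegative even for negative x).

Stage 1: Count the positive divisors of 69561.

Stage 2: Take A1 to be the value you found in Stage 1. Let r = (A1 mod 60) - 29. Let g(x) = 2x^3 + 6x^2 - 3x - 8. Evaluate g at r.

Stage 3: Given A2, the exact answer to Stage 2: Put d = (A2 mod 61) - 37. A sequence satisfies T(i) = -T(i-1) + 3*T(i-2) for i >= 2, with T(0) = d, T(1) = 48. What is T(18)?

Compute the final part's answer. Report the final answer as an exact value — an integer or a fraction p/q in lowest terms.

Stage 1: 69561 = 3^2 * 59 * 131; number of divisors = (2+1) * (1+1) * (1+1) = 12; answer 12
Stage 2: A1 = 12; r = -17; 2*(-17)^3 + 6*(-17)^2 - 3*(-17)^1 - 8 = (-9826) + (1734) + (51) + (-8) = -8049; answer -8049
Stage 3: A2 = -8049; d = -34; T(2) = -1*(48) + 3*(-34) = -150; iterating: T(2)=-150, T(3)=294, T(4)=-744, T(5)=1626, T(6)=-3858, T(7)=8736, T(8)=-20310, T(9)=46518, T(10)=-107448, T(11)=247002, T(12)=-569346, T(13)=1310352, T(14)=-3018390, T(15)=6949446, T(16)=-16004616, T(17)=36852954, T(18)=-84866802; answer -84866802

-84866802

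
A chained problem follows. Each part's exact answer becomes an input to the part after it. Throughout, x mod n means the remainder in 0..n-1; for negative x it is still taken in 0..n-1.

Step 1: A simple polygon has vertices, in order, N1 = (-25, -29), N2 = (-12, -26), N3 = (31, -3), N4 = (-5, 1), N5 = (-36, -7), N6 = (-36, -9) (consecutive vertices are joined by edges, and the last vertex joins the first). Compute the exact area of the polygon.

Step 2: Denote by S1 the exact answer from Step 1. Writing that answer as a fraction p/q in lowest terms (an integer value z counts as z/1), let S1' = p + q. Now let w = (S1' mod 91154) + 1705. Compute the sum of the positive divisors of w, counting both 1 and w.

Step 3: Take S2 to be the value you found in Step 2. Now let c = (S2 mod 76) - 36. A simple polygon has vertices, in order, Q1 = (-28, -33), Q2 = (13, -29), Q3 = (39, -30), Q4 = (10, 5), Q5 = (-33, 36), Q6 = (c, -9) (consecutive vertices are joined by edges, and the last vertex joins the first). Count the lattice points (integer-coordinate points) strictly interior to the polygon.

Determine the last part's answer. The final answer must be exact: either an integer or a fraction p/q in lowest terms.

Step 1: cross terms: (-25*-26 - -12*-29)=302, (-12*-3 - 31*-26)=842, (31*1 - -5*-3)=16, (-5*-7 - -36*1)=71, (-36*-9 - -36*-7)=72, (-36*-29 - -25*-9)=819; twice the area = |2122| = 2122; area = 1061; answer 1061
Step 2: S1 = 1061; threaded value p + q = 1062; w = 2767; 2767 is prime, so its only divisors are 1 and 2767; sigma = 1 + 2767 = 2768; answer 2768
Step 3: S2 = 2768; c = -4; cross terms: (-28*-29 - 13*-33)=1241, (13*-30 - 39*-29)=741, (39*5 - 10*-30)=495, (10*36 - -33*5)=525, (-33*-9 - -4*36)=441, (-4*-33 - -28*-9)=-120; twice the area = |3323| = 3323; area = 3323/2; boundary points = 1 + 1 + 1 + 1 + 1 + 24 = 29; strictly interior points = area - boundary/2 + 1 = 1648; answer 1648

1648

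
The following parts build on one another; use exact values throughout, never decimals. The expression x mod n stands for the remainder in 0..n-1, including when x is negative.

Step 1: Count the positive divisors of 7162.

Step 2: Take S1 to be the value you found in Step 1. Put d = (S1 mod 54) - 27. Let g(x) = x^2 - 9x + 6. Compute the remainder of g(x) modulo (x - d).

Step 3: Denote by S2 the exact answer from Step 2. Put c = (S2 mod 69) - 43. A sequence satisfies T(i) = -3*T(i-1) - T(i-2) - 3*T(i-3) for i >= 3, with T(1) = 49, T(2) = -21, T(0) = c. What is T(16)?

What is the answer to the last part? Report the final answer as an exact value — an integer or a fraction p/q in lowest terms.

Step 1: 7162 = 2 * 3581; number of divisors = (1+1) * (1+1) = 4; answer 4
Step 2: S1 = 4; d = -23; remainder = value at the root: 1*(-23)^2 - 9*(-23)^1 + 6 = (529) + (207) + (6) = 742; answer 742
Step 3: S2 = 742; c = 9; T(3) = -3*(-21) - 1*(49) - 3*(9) = -13; iterating: T(3)=-13, T(4)=-87, T(5)=337, T(6)=-885, T(7)=2579, T(8)=-7863, T(9)=23665, T(10)=-70869, T(11)=212531, T(12)=-637719, T(13)=1913233, T(14)=-5739573, T(15)=17218643, T(16)=-51656055; answer -51656055

-51656055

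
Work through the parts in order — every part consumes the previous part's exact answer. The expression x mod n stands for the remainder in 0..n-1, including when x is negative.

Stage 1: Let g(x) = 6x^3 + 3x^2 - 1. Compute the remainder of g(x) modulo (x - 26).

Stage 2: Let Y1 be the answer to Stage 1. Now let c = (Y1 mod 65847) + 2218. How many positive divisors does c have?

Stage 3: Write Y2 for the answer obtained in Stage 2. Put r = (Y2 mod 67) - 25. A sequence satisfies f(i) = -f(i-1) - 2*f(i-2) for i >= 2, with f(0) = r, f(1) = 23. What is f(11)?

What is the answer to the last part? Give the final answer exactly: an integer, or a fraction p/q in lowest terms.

Stage 1: remainder = value at the root: 6*(26)^3 + 3*(26)^2 - 1 = (105456) + (2028) + (-1) = 107483; answer 107483
Stage 2: Y1 = 107483; c = 43854; 43854 = 2 * 3 * 7309; number of divisors = (1+1) * (1+1) * (1+1) = 8; answer 8
Stage 3: Y2 = 8; r = -17; f(2) = -1*(23) - 2*(-17) = 11; iterating: f(2)=11, f(3)=-57, f(4)=35, f(5)=79, f(6)=-149, f(7)=-9, f(8)=307, f(9)=-289, f(10)=-325, f(11)=903; answer 903

903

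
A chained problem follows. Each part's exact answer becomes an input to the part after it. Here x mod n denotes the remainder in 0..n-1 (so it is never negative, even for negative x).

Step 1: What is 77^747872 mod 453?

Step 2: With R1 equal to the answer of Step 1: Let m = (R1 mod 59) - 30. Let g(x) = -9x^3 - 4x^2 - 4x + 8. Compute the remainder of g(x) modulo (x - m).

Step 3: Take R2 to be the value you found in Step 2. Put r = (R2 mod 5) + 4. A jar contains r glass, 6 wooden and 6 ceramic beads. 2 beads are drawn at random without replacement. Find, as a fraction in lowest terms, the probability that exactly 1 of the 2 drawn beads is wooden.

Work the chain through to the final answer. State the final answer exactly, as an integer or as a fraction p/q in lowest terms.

26/57

Step 1: squarings mod 453: 77^1=77, 77^2=40, 77^4=241, 77^8=97, 77^16=349, 77^32=397, 77^64=418, 77^128=319, 77^256=289, 77^512=169, 77^1024=22, 77^2048=31, 77^4096=55, 77^8192=307, 77^16384=25, 77^32768=172, 77^65536=139, 77^131072=295, 77^262144=49, 77^524288=136; 77^747872 = 77^32 * 77^64 * 77^256 * 77^2048 * 77^8192 * 77^16384 * 77^65536 * 77^131072 * 77^524288 = 295 (mod 453); answer 295
Step 2: R1 = 295; m = -30; remainder = value at the root: -9*(-30)^3 - 4*(-30)^2 - 4*(-30)^1 + 8 = (243000) + (-3600) + (120) + (8) = 239528; answer 239528
Step 3: R2 = 239528; r = 7; total draws C(19,2) = 171; favorable C(6,1)*C(13,1) = 78; P = 26/57; answer 26/57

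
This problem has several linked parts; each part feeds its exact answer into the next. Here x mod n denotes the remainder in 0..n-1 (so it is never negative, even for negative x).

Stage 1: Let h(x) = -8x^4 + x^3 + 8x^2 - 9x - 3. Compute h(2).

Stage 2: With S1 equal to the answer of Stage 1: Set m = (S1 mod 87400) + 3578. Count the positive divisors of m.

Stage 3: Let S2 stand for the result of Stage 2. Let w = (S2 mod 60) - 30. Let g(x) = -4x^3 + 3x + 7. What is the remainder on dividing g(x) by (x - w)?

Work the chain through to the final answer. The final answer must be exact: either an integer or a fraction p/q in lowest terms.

70233

Stage 1: -8*(2)^4 + 1*(2)^3 + 8*(2)^2 - 9*(2)^1 - 3 = (-128) + (8) + (32) + (-18) + (-3) = -109; answer -109
Stage 2: S1 = -109; m = 90869; 90869 = 89 * 1021; number of divisors = (1+1) * (1+1) = 4; answer 4
Stage 3: S2 = 4; w = -26; remainder = value at the root: -4*(-26)^3 + 3*(-26)^1 + 7 = (70304) + (-78) + (7) = 70233; answer 70233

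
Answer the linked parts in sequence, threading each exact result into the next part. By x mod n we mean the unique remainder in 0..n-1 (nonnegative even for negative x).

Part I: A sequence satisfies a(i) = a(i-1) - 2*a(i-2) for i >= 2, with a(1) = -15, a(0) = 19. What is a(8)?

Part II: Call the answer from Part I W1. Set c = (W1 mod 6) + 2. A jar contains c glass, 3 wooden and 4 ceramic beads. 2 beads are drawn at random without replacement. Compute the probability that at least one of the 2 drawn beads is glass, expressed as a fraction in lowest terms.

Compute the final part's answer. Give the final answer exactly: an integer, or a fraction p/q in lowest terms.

Part I: a(2) = 1*(-15) - 2*(19) = -53; iterating: a(2)=-53, a(3)=-23, a(4)=83, a(5)=129, a(6)=-37, a(7)=-295, a(8)=-221; answer -221
Part II: W1 = -221; c = 3; total draws C(10,2) = 45; complement C(7,2) = 21; favorable 45 - 21 = 24; P = 8/15; answer 8/15

8/15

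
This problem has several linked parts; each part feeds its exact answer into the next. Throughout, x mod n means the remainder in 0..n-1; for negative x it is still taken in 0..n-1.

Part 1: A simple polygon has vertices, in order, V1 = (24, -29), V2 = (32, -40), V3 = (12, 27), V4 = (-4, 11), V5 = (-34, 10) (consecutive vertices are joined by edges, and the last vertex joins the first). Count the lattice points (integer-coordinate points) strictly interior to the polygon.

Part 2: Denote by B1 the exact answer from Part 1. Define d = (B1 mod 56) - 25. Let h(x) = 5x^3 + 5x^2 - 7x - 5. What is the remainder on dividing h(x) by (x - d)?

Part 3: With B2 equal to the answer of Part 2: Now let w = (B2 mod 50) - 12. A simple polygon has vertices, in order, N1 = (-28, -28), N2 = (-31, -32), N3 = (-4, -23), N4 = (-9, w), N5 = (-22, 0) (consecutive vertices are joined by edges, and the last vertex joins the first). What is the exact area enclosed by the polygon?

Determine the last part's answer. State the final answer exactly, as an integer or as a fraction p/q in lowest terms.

736

Part 1: cross terms: (24*-40 - 32*-29)=-32, (32*27 - 12*-40)=1344, (12*11 - -4*27)=240, (-4*10 - -34*11)=334, (-34*-29 - 24*10)=746; twice the area = |2632| = 2632; area = 1316; boundary points = 1 + 1 + 16 + 1 + 1 = 20; strictly interior points = area - boundary/2 + 1 = 1307; answer 1307
Part 2: B1 = 1307; d = -6; remainder = value at the root: 5*(-6)^3 + 5*(-6)^2 - 7*(-6)^1 - 5 = (-1080) + (180) + (42) + (-5) = -863; answer -863
Part 3: B2 = -863; w = 25; cross terms: (-28*-32 - -31*-28)=28, (-31*-23 - -4*-32)=585, (-4*25 - -9*-23)=-307, (-9*0 - -22*25)=550, (-22*-28 - -28*0)=616; twice the area = |1472| = 1472; area = 736; answer 736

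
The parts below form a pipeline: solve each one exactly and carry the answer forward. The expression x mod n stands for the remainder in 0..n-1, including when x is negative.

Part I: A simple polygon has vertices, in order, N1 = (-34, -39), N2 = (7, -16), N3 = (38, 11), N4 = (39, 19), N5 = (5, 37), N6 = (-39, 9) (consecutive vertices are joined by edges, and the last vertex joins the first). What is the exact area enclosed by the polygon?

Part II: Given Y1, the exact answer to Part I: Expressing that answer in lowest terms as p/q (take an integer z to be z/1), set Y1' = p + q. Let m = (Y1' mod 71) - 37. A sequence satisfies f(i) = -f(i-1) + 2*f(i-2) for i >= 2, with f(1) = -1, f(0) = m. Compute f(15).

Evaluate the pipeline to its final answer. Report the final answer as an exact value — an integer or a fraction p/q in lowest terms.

10921

Part I: cross terms: (-34*-16 - 7*-39)=817, (7*11 - 38*-16)=685, (38*19 - 39*11)=293, (39*37 - 5*19)=1348, (5*9 - -39*37)=1488, (-39*-39 - -34*9)=1827; twice the area = |6458| = 6458; area = 3229; answer 3229
Part II: Y1 = 3229; threaded value p + q = 3230; m = -2; f(2) = -1*(-1) + 2*(-2) = -3; iterating: f(2)=-3, f(3)=1, f(4)=-7, f(5)=9, f(6)=-23, f(7)=41, f(8)=-87, f(9)=169, f(10)=-343, f(11)=681, f(12)=-1367, f(13)=2729, f(14)=-5463, f(15)=10921; answer 10921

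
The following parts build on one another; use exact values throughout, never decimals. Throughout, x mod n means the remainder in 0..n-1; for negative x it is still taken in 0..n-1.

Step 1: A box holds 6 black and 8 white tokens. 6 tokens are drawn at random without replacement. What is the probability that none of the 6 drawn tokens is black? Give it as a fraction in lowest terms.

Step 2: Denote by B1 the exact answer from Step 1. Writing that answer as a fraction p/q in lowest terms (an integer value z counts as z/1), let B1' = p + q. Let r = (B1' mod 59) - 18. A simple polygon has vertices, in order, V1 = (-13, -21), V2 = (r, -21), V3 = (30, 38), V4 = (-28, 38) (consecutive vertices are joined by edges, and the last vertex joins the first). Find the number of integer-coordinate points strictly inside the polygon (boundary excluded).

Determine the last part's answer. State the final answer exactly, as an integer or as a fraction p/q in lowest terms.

Step 1: total draws C(14,6) = 3003; favorable C(8,6) = 28; P = 4/429; answer 4/429
Step 2: B1 = 4/429; threaded value p + q = 433; r = 2; cross terms: (-13*-21 - 2*-21)=315, (2*38 - 30*-21)=706, (30*38 - -28*38)=2204, (-28*-21 - -13*38)=1082; twice the area = |4307| = 4307; area = 4307/2; boundary points = 15 + 1 + 58 + 1 = 75; strictly interior points = area - boundary/2 + 1 = 2117; answer 2117

2117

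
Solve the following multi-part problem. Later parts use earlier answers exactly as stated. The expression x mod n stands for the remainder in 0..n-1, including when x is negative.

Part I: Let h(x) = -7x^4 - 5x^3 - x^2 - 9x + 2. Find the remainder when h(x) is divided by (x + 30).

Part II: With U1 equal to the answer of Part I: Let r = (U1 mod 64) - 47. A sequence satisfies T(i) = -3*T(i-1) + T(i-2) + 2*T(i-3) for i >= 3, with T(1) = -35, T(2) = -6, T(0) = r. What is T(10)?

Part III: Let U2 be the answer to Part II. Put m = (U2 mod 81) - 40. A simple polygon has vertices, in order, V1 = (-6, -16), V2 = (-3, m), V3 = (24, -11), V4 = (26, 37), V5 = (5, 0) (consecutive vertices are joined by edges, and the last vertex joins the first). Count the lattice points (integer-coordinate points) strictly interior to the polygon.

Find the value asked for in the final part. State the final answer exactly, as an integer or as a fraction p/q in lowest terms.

Part I: remainder = value at the root: -7*(-30)^4 - 5*(-30)^3 - 1*(-30)^2 - 9*(-30)^1 + 2 = (-5670000) + (135000) + (-900) + (270) + (2) = -5535628; answer -5535628
Part II: U1 = -5535628; r = 5; T(3) = -3*(-6) + 1*(-35) + 2*(5) = -7; iterating: T(3)=-7, T(4)=-55, T(5)=146, T(6)=-507, T(7)=1557, T(8)=-4886, T(9)=15201, T(10)=-47375; answer -47375
Part III: U2 = -47375; m = -30; cross terms: (-6*-30 - -3*-16)=132, (-3*-11 - 24*-30)=753, (24*37 - 26*-11)=1174, (26*0 - 5*37)=-185, (5*-16 - -6*0)=-80; twice the area = |1794| = 1794; area = 897; boundary points = 1 + 1 + 2 + 1 + 1 = 6; strictly interior points = area - boundary/2 + 1 = 895; answer 895

895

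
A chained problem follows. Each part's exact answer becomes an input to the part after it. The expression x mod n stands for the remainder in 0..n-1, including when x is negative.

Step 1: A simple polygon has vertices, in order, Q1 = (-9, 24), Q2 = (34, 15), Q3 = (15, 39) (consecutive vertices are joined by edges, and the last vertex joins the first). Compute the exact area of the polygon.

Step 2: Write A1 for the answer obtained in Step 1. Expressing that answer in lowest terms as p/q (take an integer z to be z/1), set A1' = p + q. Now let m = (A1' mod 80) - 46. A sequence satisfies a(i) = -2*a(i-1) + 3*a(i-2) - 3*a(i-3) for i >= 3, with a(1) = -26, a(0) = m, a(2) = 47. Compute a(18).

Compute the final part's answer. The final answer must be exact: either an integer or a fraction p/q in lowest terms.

8629576529

Step 1: cross terms: (-9*15 - 34*24)=-951, (34*39 - 15*15)=1101, (15*24 - -9*39)=711; twice the area = |861| = 861; area = 861/2; answer 861/2
Step 2: A1 = 861/2; threaded value p + q = 863; m = 17; a(3) = -2*(47) + 3*(-26) - 3*(17) = -223; iterating: a(3)=-223, a(4)=665, a(5)=-2140, a(6)=6944, a(7)=-22303, a(8)=71858, a(9)=-231457, a(10)=745397, a(11)=-2400739, a(12)=7732040, a(13)=-24902488, a(14)=80203313, a(15)=-258310210, a(16)=831937823, a(17)=-2679416215, a(18)=8629576529; answer 8629576529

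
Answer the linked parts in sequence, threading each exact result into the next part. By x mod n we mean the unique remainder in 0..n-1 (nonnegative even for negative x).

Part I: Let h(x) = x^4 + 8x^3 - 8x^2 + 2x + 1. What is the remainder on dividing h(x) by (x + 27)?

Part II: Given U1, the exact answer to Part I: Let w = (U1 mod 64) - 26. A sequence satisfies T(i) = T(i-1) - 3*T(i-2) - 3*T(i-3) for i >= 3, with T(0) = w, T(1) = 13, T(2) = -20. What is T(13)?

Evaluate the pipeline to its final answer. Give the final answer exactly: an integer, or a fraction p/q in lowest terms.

Part I: remainder = value at the root: 1*(-27)^4 + 8*(-27)^3 - 8*(-27)^2 + 2*(-27)^1 + 1 = (531441) + (-157464) + (-5832) + (-54) + (1) = 368092; answer 368092
Part II: U1 = 368092; w = 2; T(3) = 1*(-20) - 3*(13) - 3*(2) = -65; iterating: T(3)=-65, T(4)=-44, T(5)=211, T(6)=538, T(7)=37, T(8)=-2210, T(9)=-3935, T(10)=2584, T(11)=21019, T(12)=25072, T(13)=-45737; answer -45737

-45737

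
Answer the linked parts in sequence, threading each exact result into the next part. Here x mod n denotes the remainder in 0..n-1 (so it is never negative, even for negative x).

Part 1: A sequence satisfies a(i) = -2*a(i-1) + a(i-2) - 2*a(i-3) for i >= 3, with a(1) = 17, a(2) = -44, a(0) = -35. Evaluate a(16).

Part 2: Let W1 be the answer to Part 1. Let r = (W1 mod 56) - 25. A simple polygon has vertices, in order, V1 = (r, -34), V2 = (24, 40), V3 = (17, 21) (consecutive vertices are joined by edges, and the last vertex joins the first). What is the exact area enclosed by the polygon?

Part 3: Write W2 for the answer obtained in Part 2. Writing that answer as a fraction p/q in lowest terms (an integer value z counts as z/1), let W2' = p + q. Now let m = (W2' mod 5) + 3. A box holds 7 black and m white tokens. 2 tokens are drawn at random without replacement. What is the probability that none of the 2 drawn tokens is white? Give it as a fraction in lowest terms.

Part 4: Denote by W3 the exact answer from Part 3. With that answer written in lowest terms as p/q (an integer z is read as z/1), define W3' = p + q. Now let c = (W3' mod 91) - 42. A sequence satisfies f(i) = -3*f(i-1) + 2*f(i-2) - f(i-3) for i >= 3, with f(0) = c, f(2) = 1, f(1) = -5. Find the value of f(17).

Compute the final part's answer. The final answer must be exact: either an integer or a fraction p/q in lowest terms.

285611599

Part 1: a(3) = -2*(-44) + 1*(17) - 2*(-35) = 175; iterating: a(3)=175, a(4)=-428, a(5)=1119, a(6)=-3016, a(7)=8007, a(8)=-21268, a(9)=56575, a(10)=-150432, a(11)=399975, a(12)=-1063532, a(13)=2827903, a(14)=-7519288, a(15)=19993543, a(16)=-53162180; answer -53162180
Part 2: W1 = -53162180; r = -5; cross terms: (-5*40 - 24*-34)=616, (24*21 - 17*40)=-176, (17*-34 - -5*21)=-473; twice the area = |-33| = 33; area = 33/2; answer 33/2
Part 3: W2 = 33/2; threaded value p + q = 35; m = 3; total draws C(10,2) = 45; favorable C(7,2) = 21; P = 7/15; answer 7/15
Part 4: W3 = 7/15; threaded value p + q = 22; c = -20; f(3) = -3*(1) + 2*(-5) - 1*(-20) = 7; iterating: f(3)=7, f(4)=-14, f(5)=55, f(6)=-200, f(7)=724, f(8)=-2627, f(9)=9529, f(10)=-34565, f(11)=125380, f(12)=-454799, f(13)=1649722, f(14)=-5984144, f(15)=21706675, f(16)=-78738035, f(17)=285611599; answer 285611599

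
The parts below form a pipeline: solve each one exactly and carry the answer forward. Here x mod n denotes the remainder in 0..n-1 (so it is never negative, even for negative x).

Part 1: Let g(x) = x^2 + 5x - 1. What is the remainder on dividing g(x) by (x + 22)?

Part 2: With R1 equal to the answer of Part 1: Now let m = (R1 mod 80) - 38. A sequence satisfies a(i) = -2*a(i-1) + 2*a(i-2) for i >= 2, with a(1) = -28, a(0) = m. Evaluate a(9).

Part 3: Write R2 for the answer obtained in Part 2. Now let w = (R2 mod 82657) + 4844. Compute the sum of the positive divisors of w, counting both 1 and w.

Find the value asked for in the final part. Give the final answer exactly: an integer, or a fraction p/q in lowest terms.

Part 1: remainder = value at the root: 1*(-22)^2 + 5*(-22)^1 - 1 = (484) + (-110) + (-1) = 373; answer 373
Part 2: R1 = 373; m = 15; a(2) = -2*(-28) + 2*(15) = 86; iterating: a(2)=86, a(3)=-228, a(4)=628, a(5)=-1712, a(6)=4680, a(7)=-12784, a(8)=34928, a(9)=-95424; answer -95424
Part 3: R2 = -95424; w = 74734; 74734 = 2 * 11 * 43 * 79; sigma = (1 + 2) * (1 + 11) * (1 + 43) * (1 + 79) = 3 * 12 * 44 * 80 = 126720; answer 126720

126720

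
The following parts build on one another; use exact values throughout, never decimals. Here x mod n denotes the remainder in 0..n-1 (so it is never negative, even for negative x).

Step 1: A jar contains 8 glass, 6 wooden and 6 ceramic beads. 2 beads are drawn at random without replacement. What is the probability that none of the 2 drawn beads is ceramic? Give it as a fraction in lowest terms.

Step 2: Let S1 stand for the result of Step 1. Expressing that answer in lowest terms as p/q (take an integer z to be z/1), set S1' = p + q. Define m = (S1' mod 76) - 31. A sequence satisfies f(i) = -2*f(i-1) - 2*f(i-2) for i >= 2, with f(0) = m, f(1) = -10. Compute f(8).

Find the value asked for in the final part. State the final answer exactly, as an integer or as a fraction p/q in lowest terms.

352

Step 1: total draws C(20,2) = 190; favorable C(14,2) = 91; P = 91/190; answer 91/190
Step 2: S1 = 91/190; threaded value p + q = 281; m = 22; f(2) = -2*(-10) - 2*(22) = -24; iterating: f(2)=-24, f(3)=68, f(4)=-88, f(5)=40, f(6)=96, f(7)=-272, f(8)=352; answer 352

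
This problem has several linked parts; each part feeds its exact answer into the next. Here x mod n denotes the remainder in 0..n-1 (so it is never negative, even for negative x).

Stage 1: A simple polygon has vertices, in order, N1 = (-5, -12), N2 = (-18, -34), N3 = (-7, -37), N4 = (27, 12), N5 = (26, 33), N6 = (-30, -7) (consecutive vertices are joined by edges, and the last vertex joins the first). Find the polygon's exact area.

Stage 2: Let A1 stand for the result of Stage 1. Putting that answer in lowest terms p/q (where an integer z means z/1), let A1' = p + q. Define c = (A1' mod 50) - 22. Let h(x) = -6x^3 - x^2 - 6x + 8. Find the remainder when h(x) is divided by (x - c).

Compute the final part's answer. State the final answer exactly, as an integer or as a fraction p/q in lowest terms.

7939

Stage 1: cross terms: (-5*-34 - -18*-12)=-46, (-18*-37 - -7*-34)=428, (-7*12 - 27*-37)=915, (27*33 - 26*12)=579, (26*-7 - -30*33)=808, (-30*-12 - -5*-7)=325; twice the area = |3009| = 3009; area = 3009/2; answer 3009/2
Stage 2: A1 = 3009/2; threaded value p + q = 3011; c = -11; remainder = value at the root: -6*(-11)^3 - 1*(-11)^2 - 6*(-11)^1 + 8 = (7986) + (-121) + (66) + (8) = 7939; answer 7939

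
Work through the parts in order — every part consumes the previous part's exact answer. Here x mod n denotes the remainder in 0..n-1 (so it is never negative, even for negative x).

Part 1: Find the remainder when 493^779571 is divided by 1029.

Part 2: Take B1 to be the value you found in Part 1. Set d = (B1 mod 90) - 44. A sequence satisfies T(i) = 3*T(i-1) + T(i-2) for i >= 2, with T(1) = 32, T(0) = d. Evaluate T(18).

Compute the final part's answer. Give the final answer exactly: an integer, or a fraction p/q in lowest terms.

Part 1: squarings mod 1029: 493^1=493, 493^2=205, 493^4=865, 493^8=142, 493^16=613, 493^32=184, 493^64=928, 493^128=940, 493^256=718, 493^512=1024, 493^1024=25, 493^2048=625, 493^4096=634, 493^8192=646, 493^16384=571, 493^32768=877, 493^65536=466, 493^131072=37, 493^262144=340, 493^524288=352; 493^779571 = 493^1 * 493^2 * 493^16 * 493^32 * 493^256 * 493^1024 * 493^8192 * 493^16384 * 493^32768 * 493^65536 * 493^131072 * 493^524288 = 916 (mod 1029); answer 916
Part 2: B1 = 916; d = -28; T(2) = 3*(32) + 1*(-28) = 68; iterating: T(2)=68, T(3)=236, T(4)=776, T(5)=2564, T(6)=8468, T(7)=27968, T(8)=92372, T(9)=305084, T(10)=1007624, T(11)=3327956, T(12)=10991492, T(13)=36302432, T(14)=119898788, T(15)=395998796, T(16)=1307895176, T(17)=4319684324, T(18)=14266948148; answer 14266948148

14266948148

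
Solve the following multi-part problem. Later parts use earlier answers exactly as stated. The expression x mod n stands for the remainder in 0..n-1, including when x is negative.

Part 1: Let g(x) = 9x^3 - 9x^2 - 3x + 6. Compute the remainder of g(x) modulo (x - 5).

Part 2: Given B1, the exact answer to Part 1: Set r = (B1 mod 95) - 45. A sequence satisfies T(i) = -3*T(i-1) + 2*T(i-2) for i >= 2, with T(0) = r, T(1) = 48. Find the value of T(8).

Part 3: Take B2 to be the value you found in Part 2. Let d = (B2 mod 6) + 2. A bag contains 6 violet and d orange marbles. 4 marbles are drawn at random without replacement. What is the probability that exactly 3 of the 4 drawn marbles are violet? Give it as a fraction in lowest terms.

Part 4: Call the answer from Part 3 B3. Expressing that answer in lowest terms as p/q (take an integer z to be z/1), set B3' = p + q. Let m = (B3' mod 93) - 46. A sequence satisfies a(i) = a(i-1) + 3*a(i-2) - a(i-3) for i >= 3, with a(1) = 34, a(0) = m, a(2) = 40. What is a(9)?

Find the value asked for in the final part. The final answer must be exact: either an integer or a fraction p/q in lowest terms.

Part 1: remainder = value at the root: 9*(5)^3 - 9*(5)^2 - 3*(5)^1 + 6 = (1125) + (-225) + (-15) + (6) = 891; answer 891
Part 2: B1 = 891; r = -9; T(2) = -3*(48) + 2*(-9) = -162; iterating: T(2)=-162, T(3)=582, T(4)=-2070, T(5)=7374, T(6)=-26262, T(7)=93534, T(8)=-333126; answer -333126
Part 3: B2 = -333126; d = 2; total draws C(8,4) = 70; favorable C(6,3)*C(2,1) = 40; P = 4/7; answer 4/7
Part 4: B3 = 4/7; threaded value p + q = 11; m = -35; a(3) = 1*(40) + 3*(34) - 1*(-35) = 177; iterating: a(3)=177, a(4)=263, a(5)=754, a(6)=1366, a(7)=3365, a(8)=6709, a(9)=15438; answer 15438

15438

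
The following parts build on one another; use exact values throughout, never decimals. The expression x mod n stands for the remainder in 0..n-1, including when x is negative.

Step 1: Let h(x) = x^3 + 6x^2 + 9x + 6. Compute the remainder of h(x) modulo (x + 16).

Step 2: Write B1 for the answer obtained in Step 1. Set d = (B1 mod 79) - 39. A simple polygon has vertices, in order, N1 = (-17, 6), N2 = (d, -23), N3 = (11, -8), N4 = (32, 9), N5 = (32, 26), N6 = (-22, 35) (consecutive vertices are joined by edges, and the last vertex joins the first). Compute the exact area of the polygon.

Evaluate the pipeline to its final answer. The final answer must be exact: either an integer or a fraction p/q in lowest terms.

Step 1: remainder = value at the root: 1*(-16)^3 + 6*(-16)^2 + 9*(-16)^1 + 6 = (-4096) + (1536) + (-144) + (6) = -2698; answer -2698
Step 2: B1 = -2698; d = 28; cross terms: (-17*-23 - 28*6)=223, (28*-8 - 11*-23)=29, (11*9 - 32*-8)=355, (32*26 - 32*9)=544, (32*35 - -22*26)=1692, (-22*6 - -17*35)=463; twice the area = |3306| = 3306; area = 1653; answer 1653

1653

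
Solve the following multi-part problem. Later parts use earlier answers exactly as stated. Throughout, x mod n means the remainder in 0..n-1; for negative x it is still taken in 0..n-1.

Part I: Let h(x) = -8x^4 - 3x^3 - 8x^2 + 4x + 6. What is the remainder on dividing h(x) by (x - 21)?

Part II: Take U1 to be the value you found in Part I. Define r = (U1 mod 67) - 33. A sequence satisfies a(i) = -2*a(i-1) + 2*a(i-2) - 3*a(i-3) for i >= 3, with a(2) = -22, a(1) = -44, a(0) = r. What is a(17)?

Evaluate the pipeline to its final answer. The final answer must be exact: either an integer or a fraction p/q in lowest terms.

Part I: remainder = value at the root: -8*(21)^4 - 3*(21)^3 - 8*(21)^2 + 4*(21)^1 + 6 = (-1555848) + (-27783) + (-3528) + (84) + (6) = -1587069; answer -1587069
Part II: U1 = -1587069; r = -6; a(3) = -2*(-22) + 2*(-44) - 3*(-6) = -26; iterating: a(3)=-26, a(4)=140, a(5)=-266, a(6)=890, a(7)=-2732, a(8)=8042, a(9)=-24218, a(10)=72716, a(11)=-217994, a(12)=654074, a(13)=-1962284, a(14)=5886698, a(15)=-17660186, a(16)=52980620, a(17)=-158941706; answer -158941706

-158941706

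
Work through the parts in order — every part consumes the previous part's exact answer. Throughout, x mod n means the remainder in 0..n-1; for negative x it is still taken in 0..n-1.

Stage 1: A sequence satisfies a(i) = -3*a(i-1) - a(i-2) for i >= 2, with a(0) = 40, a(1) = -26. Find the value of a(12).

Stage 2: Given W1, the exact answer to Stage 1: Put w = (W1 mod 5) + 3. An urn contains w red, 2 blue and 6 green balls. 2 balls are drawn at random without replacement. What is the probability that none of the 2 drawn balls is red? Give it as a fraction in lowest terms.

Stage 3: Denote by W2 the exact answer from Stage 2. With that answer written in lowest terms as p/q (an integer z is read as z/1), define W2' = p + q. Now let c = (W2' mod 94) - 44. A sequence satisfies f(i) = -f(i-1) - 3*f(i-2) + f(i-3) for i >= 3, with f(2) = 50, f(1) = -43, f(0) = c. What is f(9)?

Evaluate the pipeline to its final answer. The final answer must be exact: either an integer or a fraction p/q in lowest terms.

Stage 1: a(2) = -3*(-26) - 1*(40) = 38; iterating: a(2)=38, a(3)=-88, a(4)=226, a(5)=-590, a(6)=1544, a(7)=-4042, a(8)=10582, a(9)=-27704, a(10)=72530, a(11)=-189886, a(12)=497128; answer 497128
Stage 2: W1 = 497128; w = 6; total draws C(14,2) = 91; favorable C(8,2) = 28; P = 4/13; answer 4/13
Stage 3: W2 = 4/13; threaded value p + q = 17; c = -27; f(3) = -1*(50) - 3*(-43) + 1*(-27) = 52; iterating: f(3)=52, f(4)=-245, f(5)=139, f(6)=648, f(7)=-1310, f(8)=-495, f(9)=5073; answer 5073

5073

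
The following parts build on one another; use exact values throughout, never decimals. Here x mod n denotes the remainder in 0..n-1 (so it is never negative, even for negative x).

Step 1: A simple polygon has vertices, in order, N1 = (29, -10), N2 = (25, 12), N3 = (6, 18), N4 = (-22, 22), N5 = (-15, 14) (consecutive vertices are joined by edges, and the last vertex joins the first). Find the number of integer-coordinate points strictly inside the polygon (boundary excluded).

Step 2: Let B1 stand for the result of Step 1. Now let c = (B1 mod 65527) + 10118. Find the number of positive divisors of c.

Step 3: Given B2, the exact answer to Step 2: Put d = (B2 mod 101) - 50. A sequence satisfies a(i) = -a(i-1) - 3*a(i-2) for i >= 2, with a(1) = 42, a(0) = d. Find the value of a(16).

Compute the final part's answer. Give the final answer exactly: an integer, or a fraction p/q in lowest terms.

-71334

Step 1: cross terms: (29*12 - 25*-10)=598, (25*18 - 6*12)=378, (6*22 - -22*18)=528, (-22*14 - -15*22)=22, (-15*-10 - 29*14)=-256; twice the area = |1270| = 1270; area = 635; boundary points = 2 + 1 + 4 + 1 + 4 = 12; strictly interior points = area - boundary/2 + 1 = 630; answer 630
Step 2: B1 = 630; c = 10748; 10748 = 2^2 * 2687; number of divisors = (2+1) * (1+1) = 6; answer 6
Step 3: B2 = 6; d = -44; a(2) = -1*(42) - 3*(-44) = 90; iterating: a(2)=90, a(3)=-216, a(4)=-54, a(5)=702, a(6)=-540, a(7)=-1566, a(8)=3186, a(9)=1512, a(10)=-11070, a(11)=6534, a(12)=26676, a(13)=-46278, a(14)=-33750, a(15)=172584, a(16)=-71334; answer -71334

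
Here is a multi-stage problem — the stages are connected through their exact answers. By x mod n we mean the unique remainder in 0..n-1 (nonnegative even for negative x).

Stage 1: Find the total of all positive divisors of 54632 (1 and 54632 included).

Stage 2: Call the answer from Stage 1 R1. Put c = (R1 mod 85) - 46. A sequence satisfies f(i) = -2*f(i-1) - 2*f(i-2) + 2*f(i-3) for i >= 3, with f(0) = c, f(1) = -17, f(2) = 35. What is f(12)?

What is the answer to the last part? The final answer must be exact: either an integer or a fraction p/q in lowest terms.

3792

Stage 1: 54632 = 2^3 * 6829; sigma = (1 + 2 + 4 + 8) * (1 + 6829) = 15 * 6830 = 102450; answer 102450
Stage 2: R1 = 102450; c = -21; f(3) = -2*(35) - 2*(-17) + 2*(-21) = -78; iterating: f(3)=-78, f(4)=52, f(5)=122, f(6)=-504, f(7)=868, f(8)=-484, f(9)=-1776, f(10)=6256, f(11)=-9928, f(12)=3792; answer 3792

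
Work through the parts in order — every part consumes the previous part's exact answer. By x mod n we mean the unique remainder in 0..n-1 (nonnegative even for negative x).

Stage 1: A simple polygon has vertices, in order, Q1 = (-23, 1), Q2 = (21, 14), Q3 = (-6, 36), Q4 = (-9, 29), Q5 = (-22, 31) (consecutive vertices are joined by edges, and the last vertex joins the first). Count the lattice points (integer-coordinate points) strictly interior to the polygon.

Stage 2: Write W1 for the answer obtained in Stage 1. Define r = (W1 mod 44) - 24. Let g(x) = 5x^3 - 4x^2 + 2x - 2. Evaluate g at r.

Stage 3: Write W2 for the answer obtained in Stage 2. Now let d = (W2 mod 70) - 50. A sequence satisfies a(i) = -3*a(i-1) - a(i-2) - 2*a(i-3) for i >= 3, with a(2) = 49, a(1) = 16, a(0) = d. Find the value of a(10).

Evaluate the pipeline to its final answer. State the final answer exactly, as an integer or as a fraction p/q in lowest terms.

79066

Stage 1: cross terms: (-23*14 - 21*1)=-343, (21*36 - -6*14)=840, (-6*29 - -9*36)=150, (-9*31 - -22*29)=359, (-22*1 - -23*31)=691; twice the area = |1697| = 1697; area = 1697/2; boundary points = 1 + 1 + 1 + 1 + 1 = 5; strictly interior points = area - boundary/2 + 1 = 847; answer 847
Stage 2: W1 = 847; r = -13; 5*(-13)^3 - 4*(-13)^2 + 2*(-13)^1 - 2 = (-10985) + (-676) + (-26) + (-2) = -11689; answer -11689
Stage 3: W2 = -11689; d = -49; a(3) = -3*(49) - 1*(16) - 2*(-49) = -65; iterating: a(3)=-65, a(4)=114, a(5)=-375, a(6)=1141, a(7)=-3276, a(8)=9437, a(9)=-27317, a(10)=79066; answer 79066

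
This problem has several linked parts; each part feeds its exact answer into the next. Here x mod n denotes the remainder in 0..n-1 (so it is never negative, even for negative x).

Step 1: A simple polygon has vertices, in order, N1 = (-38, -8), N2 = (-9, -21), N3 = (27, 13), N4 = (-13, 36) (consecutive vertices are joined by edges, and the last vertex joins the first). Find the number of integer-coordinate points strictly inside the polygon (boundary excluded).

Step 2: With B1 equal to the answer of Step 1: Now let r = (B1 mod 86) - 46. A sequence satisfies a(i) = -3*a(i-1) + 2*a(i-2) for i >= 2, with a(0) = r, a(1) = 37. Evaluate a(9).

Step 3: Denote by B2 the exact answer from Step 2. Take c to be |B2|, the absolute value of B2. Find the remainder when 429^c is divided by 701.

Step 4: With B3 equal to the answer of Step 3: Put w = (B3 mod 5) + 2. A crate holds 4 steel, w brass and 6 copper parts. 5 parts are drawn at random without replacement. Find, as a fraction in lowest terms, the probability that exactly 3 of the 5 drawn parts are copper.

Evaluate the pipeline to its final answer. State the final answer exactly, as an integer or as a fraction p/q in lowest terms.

Step 1: cross terms: (-38*-21 - -9*-8)=726, (-9*13 - 27*-21)=450, (27*36 - -13*13)=1141, (-13*-8 - -38*36)=1472; twice the area = |3789| = 3789; area = 3789/2; boundary points = 1 + 2 + 1 + 1 = 5; strictly interior points = area - boundary/2 + 1 = 1893; answer 1893
Step 2: B1 = 1893; r = -45; a(2) = -3*(37) + 2*(-45) = -201; iterating: a(2)=-201, a(3)=677, a(4)=-2433, a(5)=8653, a(6)=-30825, a(7)=109781, a(8)=-390993, a(9)=1392541; answer 1392541
Step 3: B2 = 1392541; c = 1392541; squarings mod 701: 429^1=429, 429^2=379, 429^4=637, 429^8=591, 429^16=183, 429^32=542, 429^64=45, 429^128=623, 429^256=476, 429^512=153, 429^1024=276, 429^2048=468, 429^4096=312, 429^8192=606, 429^16384=613, 429^32768=33, 429^65536=388, 429^131072=530, 429^262144=500, 429^524288=444, 429^1048576=155; 429^1392541 = 429^1 * 429^4 * 429^8 * 429^16 * 429^128 * 429^256 * 429^512 * 429^1024 * 429^2048 * 429^4096 * 429^8192 * 429^65536 * 429^262144 * 429^1048576 = 231 (mod 701); answer 231
Step 4: B3 = 231; w = 3; total draws C(13,5) = 1287; favorable C(6,3)*C(7,2) = 420; P = 140/429; answer 140/429

140/429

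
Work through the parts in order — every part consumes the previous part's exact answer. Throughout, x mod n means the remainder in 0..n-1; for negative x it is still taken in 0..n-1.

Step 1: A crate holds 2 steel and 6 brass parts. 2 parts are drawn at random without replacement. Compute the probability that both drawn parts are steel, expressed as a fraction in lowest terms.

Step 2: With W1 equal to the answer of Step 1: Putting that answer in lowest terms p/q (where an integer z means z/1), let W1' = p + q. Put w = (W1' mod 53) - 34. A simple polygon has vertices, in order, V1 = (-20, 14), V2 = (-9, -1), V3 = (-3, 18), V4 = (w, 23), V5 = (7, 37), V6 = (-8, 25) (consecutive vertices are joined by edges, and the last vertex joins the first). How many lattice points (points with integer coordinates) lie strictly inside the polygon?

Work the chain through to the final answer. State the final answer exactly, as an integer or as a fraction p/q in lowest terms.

254

Step 1: total draws C(8,2) = 28; favorable C(2,2) = 1; P = 1/28; answer 1/28
Step 2: W1 = 1/28; threaded value p + q = 29; w = -5; cross terms: (-20*-1 - -9*14)=146, (-9*18 - -3*-1)=-165, (-3*23 - -5*18)=21, (-5*37 - 7*23)=-346, (7*25 - -8*37)=471, (-8*14 - -20*25)=388; twice the area = |515| = 515; area = 515/2; boundary points = 1 + 1 + 1 + 2 + 3 + 1 = 9; strictly interior points = area - boundary/2 + 1 = 254; answer 254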